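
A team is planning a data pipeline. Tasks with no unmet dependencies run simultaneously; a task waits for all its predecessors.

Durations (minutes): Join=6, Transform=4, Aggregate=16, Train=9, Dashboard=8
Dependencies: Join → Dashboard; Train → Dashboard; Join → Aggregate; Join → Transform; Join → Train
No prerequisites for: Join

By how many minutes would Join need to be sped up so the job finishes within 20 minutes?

Current finish: 23 minutes; target: 20.
Join is on every critical path, so each minute cut from Join cuts the finish by one (this holds down to a finish of 18).
Need 23 − 20 = 3 minutes off Join → Join becomes 3 minutes, finish becomes 20.

3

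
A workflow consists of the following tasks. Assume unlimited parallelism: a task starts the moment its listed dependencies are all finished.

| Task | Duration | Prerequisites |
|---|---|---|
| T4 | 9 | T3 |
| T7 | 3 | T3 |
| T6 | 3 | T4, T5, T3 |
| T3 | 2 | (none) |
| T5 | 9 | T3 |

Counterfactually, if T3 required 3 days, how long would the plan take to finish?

15

The binding path is T3→T4→T6 = 2+9+3 = 14; finish at 14 days.
T3 is on the critical path; changing it to 3 makes that path 15 days.
The critical path is still T3→T4→T6; finish is now 15 days.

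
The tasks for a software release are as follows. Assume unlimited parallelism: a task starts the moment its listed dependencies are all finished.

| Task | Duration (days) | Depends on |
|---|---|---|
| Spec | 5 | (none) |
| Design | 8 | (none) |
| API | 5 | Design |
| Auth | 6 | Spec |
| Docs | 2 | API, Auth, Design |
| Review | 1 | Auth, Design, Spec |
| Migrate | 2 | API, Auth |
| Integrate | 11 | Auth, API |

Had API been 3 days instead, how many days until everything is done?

As given, the longest chain is Design→API→Integrate = 8+5+11 = 24, so the finish is 24 days.
API lies on that path, so at 3 days the path becomes 22 days.
Now Spec→Auth→Integrate = 5+6+11 = 22 is longest, so the finish becomes 22 days.

22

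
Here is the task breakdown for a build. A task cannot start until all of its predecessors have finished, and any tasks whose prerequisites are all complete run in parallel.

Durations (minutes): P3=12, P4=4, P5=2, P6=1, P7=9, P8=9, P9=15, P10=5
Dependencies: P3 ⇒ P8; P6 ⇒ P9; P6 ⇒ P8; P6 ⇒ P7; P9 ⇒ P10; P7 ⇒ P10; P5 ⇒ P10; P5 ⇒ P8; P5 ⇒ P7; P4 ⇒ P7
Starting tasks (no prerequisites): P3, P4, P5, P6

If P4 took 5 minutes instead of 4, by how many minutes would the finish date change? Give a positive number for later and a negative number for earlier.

0

The binding path is P3→P8 = 12+9 = 21; finish at 21 minutes.
P4 is off the critical path — its longest chain is 18 minutes, giving 3 of slack.
The critical path is still P3→P8; finish is now 21 minutes.
Change in finish: 21 − 21 = +0 minutes.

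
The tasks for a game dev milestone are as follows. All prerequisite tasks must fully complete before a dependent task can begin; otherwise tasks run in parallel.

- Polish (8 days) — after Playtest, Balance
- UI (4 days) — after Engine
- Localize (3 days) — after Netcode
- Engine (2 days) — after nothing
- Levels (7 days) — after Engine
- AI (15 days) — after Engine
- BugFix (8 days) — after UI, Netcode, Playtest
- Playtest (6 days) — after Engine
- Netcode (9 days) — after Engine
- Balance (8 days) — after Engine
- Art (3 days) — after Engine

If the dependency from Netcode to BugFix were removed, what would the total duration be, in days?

18

With the dependency in place, Engine→Netcode→BugFix = 2+9+8 = 19 sets the finish at 19 days.
Without Netcode→BugFix, BugFix's earliest start moves from 11 to 8.
The longest chain is now Engine→Balance→Polish = 2+8+8 = 18, so the schedule takes 18 days.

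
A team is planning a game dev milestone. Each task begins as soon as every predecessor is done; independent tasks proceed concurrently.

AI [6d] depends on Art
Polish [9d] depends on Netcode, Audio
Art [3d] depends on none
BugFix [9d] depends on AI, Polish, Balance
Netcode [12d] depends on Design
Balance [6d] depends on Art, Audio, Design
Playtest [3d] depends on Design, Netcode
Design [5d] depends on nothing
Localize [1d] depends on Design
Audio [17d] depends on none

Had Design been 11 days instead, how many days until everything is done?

41

Baseline: Design→Netcode→Polish→BugFix = 5+12+9+9 = 35 → 35 days.
Since Design is critical, the +6 change carries straight to that chain (now 41 days).
The critical path is still Design→Netcode→Polish→BugFix; finish is now 41 days.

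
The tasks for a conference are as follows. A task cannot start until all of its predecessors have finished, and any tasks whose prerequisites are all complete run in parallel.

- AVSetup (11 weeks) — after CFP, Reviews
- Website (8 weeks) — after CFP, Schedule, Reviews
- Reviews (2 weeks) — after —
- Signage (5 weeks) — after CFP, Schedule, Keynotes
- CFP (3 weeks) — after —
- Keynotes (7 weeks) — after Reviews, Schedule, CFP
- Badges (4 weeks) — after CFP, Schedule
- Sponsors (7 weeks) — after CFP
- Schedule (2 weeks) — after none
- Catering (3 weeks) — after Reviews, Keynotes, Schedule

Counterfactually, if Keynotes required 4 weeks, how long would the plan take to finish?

14

As given, the longest chain is CFP→Keynotes→Signage = 3+7+5 = 15, so the finish is 15 weeks.
Keynotes is on the critical path; changing it to 4 makes that path 12 weeks.
Now CFP→AVSetup = 3+11 = 14 is longest, so the finish becomes 14 weeks.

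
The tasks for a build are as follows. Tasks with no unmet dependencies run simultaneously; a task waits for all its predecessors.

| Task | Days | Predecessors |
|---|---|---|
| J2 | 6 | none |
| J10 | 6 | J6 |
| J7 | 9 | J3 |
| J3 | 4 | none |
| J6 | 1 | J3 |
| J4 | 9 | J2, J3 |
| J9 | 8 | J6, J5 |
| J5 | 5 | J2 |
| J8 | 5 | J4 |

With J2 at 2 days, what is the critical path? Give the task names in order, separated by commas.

As given, the longest chain is J2→J4→J8 = 6+9+5 = 20, so the finish is 20 days.
Since J2 is critical, the -4 change carries straight to that chain (now 16 days).
New critical path: J3→J4→J8 = 4+9+5 = 18 ⇒ 18 days.

J3, J4, J8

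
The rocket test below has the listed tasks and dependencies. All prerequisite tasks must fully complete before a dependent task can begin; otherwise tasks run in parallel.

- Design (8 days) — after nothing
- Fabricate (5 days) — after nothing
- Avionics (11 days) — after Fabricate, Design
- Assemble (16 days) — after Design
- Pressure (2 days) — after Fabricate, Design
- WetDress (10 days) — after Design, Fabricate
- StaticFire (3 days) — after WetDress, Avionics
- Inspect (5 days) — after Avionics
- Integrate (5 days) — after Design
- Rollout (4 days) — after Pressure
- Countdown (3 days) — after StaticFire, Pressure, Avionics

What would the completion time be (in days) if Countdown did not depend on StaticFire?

24

Original critical path: Design→Avionics→StaticFire→Countdown = 8+11+3+3 = 25 ⇒ 25 days.
Without StaticFire→Countdown, Countdown's earliest start moves from 22 to 19.
New critical path: Design→Avionics→Inspect = 8+11+5 = 24 ⇒ 24 days.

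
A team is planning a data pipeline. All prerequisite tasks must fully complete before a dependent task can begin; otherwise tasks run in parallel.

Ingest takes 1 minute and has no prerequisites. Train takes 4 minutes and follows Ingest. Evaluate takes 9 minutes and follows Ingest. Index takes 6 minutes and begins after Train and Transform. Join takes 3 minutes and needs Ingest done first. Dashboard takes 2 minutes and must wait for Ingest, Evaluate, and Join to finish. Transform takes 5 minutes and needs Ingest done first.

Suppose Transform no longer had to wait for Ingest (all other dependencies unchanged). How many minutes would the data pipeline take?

12

Before: longest chain Ingest→Transform→Index = 1+5+6 = 12, finish 12.
Without Ingest→Transform, Transform's earliest start moves from 1 to 0.
New critical path: Ingest→Evaluate→Dashboard = 1+9+2 = 12 ⇒ 12 minutes.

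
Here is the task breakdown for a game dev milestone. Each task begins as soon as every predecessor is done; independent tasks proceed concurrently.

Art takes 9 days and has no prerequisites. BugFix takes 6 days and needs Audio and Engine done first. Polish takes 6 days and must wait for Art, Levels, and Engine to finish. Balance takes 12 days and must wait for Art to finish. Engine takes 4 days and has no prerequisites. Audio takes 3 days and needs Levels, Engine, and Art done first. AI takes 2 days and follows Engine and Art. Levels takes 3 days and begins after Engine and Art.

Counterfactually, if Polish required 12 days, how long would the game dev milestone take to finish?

As given, the longest chain is Art→Levels→Audio→BugFix = 9+3+3+6 = 21, so the finish is 21 days.
Polish has 3 days of float (longest path through it is 18).
New critical path: Art→Levels→Polish = 9+3+12 = 24 ⇒ 24 days.

24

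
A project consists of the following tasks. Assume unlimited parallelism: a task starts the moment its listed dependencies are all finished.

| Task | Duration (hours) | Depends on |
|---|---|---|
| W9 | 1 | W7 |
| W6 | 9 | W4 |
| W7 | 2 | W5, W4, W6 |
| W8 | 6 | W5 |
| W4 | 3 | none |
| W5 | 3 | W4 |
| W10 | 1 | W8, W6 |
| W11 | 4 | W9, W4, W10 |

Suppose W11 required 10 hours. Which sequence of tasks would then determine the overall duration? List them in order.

The binding path is W4→W6→W7→W9→W11 = 3+9+2+1+4 = 19; finish at 19 hours.
W11 is on the critical path; changing it to 10 makes that path 25 hours.
That remains the longest chain; total 25 hours.

W4, W6, W7, W9, W11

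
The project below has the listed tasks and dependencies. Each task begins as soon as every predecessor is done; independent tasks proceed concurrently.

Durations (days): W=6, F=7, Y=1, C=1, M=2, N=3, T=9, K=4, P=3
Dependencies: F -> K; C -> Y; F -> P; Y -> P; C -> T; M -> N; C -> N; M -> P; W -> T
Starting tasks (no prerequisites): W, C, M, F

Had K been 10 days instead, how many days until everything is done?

17

As given, the longest chain is W→T = 6+9 = 15, so the finish is 15 days.
K has 4 days of float (longest path through it is 11).
Now F→K = 7+10 = 17 is longest, so the finish becomes 17 days.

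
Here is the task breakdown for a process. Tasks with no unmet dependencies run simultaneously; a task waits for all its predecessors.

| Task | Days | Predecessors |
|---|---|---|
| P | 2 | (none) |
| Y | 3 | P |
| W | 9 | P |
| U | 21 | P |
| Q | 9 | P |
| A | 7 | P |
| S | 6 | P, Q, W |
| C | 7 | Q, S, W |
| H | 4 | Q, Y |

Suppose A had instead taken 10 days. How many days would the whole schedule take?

Critical path before the change: P→W→S→C = 2+9+6+7 = 24 giving 24 days.
A has 15 days of float (longest path through it is 9).
That remains the longest chain; total 24 days.

24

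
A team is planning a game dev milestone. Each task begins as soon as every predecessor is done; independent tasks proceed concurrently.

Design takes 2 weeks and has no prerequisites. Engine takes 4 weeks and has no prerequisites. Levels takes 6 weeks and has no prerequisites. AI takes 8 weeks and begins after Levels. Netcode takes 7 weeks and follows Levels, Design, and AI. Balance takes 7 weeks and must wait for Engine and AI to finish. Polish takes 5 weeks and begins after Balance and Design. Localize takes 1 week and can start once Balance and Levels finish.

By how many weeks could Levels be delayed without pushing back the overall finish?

The longest chain is Levels→AI→Balance→Polish = 6+8+7+5 = 26; overall finish 26 weeks.
Levels finishes as early as 6 and must finish by 6.
Slack of Levels = 0 − 0 = 0 weeks.

0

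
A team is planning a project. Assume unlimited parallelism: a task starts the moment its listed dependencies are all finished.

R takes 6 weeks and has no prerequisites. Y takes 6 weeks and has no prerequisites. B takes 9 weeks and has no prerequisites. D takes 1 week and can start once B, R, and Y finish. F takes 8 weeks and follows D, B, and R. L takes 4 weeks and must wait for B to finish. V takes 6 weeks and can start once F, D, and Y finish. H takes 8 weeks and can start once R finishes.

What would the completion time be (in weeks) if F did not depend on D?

23

Before: longest chain B→D→F→V = 9+1+8+6 = 24, finish 24.
Without D→F, F's earliest start moves from 10 to 9.
New critical path: B→F→V = 9+8+6 = 23 ⇒ 23 weeks.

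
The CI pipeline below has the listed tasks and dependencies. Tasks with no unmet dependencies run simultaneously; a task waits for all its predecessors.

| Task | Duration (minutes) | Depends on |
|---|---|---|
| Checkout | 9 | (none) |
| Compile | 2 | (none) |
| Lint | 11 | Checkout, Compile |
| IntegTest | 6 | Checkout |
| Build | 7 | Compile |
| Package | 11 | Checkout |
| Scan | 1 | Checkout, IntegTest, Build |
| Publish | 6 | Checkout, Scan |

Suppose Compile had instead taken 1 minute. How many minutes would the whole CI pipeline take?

Actual critical path: Checkout→IntegTest→Scan→Publish = 9+6+1+6 = 22 ⇒ 22 minutes.
Compile has 6 minutes of float (longest path through it is 16).
That remains the longest chain; total 22 minutes.

22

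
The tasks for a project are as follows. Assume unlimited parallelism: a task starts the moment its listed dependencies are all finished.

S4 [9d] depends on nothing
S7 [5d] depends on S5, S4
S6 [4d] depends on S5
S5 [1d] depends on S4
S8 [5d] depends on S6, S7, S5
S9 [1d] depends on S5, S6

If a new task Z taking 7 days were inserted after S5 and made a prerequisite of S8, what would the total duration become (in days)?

22

Originally the project takes 20 days.
With Z inserted, S8 now waits for max(S6, S7, S5, Z).
New critical path: S4→S5→Z→S8 = 9+1+7+5 = 22 ⇒ 22 days.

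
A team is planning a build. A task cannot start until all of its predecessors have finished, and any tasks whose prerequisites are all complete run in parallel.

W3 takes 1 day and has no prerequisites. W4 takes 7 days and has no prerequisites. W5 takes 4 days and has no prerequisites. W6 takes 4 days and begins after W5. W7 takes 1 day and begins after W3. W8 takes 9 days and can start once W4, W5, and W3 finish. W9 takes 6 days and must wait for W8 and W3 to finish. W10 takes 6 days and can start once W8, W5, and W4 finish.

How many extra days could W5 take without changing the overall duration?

3

The longest chain is W4→W8→W9 = 7+9+6 = 22; overall finish 22 days.
Longest path through W5: 19 days (earliest finish 4, latest finish 7).
Slack of W5 = 3 − 0 = 3 days.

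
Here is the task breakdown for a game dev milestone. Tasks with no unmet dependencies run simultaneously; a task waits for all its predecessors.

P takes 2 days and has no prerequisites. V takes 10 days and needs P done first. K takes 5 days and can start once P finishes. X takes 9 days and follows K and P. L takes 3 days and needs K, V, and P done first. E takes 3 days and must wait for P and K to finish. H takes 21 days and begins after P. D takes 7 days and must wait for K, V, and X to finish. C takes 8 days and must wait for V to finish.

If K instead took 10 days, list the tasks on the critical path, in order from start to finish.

P, K, X, D

Baseline: P→K→X→D = 2+5+9+7 = 23 → 23 days.
K is on the critical path; changing it to 10 makes that path 28 days.
The critical path is still P→K→X→D; finish is now 28 days.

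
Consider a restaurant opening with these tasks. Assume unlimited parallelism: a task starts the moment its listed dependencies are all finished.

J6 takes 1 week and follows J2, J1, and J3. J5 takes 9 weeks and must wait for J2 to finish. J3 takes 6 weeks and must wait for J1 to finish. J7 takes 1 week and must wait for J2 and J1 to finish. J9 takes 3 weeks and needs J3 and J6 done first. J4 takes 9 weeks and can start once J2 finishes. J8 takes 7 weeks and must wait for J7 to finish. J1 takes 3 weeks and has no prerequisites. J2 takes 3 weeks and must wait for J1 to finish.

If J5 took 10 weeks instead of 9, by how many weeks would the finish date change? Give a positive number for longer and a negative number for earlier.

1

As given, the longest chain is J1→J2→J5 = 3+3+9 = 15, so the finish is 15 weeks.
J5 lies on that path, so at 10 weeks the path becomes 16 weeks.
That remains the longest chain; total 16 weeks.
Change in finish: 16 − 15 = +1 weeks.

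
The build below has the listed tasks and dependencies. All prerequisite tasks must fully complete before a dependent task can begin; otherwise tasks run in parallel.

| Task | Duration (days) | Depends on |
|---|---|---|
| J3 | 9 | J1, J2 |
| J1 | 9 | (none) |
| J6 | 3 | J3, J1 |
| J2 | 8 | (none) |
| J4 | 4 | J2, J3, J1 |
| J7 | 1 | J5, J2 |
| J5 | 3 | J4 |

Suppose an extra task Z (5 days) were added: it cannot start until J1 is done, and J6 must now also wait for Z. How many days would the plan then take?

26

Originally the plan takes 26 days.
With Z inserted, J6 now waits for max(J3, J1, Z).
New critical path: J1→J3→J4→J5→J7 = 9+9+4+3+1 = 26 ⇒ 26 days.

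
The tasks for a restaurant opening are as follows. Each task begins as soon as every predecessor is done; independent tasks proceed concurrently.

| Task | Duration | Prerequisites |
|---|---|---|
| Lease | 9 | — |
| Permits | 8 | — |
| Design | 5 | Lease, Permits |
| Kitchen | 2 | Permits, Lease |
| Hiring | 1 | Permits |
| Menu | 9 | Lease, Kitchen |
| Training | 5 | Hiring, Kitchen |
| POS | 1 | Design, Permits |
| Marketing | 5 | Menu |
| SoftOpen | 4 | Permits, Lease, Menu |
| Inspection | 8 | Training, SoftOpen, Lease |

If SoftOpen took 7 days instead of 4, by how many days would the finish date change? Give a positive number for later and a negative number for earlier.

3

Baseline: Lease→Kitchen→Menu→SoftOpen→Inspection = 9+2+9+4+8 = 32 → 32 days.
SoftOpen lies on that path, so at 7 days the path becomes 35 days.
The critical path is still Lease→Kitchen→Menu→SoftOpen→Inspection; finish is now 35 days.
Change in finish: 35 − 32 = +3 days.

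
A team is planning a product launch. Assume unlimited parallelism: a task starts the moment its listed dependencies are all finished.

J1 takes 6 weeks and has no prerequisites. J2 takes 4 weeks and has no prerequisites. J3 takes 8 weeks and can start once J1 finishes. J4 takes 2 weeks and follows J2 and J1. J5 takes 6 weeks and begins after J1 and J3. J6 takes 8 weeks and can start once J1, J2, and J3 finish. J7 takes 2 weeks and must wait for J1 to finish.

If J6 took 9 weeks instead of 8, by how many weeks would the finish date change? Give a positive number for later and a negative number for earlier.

1

Actual critical path: J1→J3→J6 = 6+8+8 = 22 ⇒ 22 weeks.
J6 is on the critical path; changing it to 9 makes that path 23 weeks.
That remains the longest chain; total 23 weeks.
Change in finish: 23 − 22 = +1 weeks.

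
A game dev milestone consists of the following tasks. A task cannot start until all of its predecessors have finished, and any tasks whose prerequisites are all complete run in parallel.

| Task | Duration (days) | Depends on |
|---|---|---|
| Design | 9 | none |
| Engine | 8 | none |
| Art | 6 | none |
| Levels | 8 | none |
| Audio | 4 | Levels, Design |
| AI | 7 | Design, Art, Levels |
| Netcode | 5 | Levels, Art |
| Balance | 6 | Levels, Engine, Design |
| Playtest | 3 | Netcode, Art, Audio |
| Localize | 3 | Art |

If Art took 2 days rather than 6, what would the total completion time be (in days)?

Baseline: Design→Audio→Playtest = 9+4+3 = 16 → 16 days.
Art is off the critical path — its longest chain is 14 days, giving 2 of slack.
The critical path is still Design→Audio→Playtest; finish is now 16 days.

16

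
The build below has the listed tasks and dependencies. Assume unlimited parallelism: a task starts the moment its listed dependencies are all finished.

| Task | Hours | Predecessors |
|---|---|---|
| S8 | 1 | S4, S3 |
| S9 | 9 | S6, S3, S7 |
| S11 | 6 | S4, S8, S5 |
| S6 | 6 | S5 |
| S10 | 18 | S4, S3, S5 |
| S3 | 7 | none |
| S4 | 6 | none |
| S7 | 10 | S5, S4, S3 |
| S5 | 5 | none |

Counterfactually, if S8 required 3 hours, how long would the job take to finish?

As given, the longest chain is S3→S7→S9 = 7+10+9 = 26, so the finish is 26 hours.
S8 has 12 hours of float (longest path through it is 14).
That remains the longest chain; total 26 hours.

26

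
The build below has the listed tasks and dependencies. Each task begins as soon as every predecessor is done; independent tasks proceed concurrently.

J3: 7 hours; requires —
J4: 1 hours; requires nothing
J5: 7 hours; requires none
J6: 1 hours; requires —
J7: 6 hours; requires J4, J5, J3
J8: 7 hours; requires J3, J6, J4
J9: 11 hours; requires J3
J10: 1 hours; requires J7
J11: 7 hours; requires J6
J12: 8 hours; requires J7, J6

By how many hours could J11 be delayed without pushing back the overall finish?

13

The longest chain is J3→J7→J12 = 7+6+8 = 21; overall finish 21 hours.
Longest path through J11: 8 hours (earliest finish 8, latest finish 21).
So J11 can slip 21 − 8 = 13 hours.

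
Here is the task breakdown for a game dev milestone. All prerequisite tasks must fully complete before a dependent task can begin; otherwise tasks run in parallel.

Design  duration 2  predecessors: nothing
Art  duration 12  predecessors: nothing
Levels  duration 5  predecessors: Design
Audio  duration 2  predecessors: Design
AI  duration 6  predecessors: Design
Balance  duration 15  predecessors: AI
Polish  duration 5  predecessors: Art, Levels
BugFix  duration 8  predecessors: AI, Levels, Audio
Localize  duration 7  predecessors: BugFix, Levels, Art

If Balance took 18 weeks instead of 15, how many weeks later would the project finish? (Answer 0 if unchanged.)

The binding path is Design→AI→Balance = 2+6+15 = 23; finish at 23 weeks.
Balance lies on that path, so at 18 weeks the path becomes 26 weeks.
That remains the longest chain; total 26 weeks.
Change in finish: 26 − 23 = +3 weeks.

3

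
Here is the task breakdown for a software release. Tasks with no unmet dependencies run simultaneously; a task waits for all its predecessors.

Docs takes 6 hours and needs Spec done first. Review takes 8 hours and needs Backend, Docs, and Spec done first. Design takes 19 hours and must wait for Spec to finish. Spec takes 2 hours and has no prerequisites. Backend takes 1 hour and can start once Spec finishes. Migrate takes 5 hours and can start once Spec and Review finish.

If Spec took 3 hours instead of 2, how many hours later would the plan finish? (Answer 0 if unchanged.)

Actual critical path: Spec→Design = 2+19 = 21 ⇒ 21 hours.
Spec lies on that path, so at 3 hours the path becomes 22 hours.
The critical path is still Spec→Design; finish is now 22 hours.
Change in finish: 22 − 21 = +1 hours.

1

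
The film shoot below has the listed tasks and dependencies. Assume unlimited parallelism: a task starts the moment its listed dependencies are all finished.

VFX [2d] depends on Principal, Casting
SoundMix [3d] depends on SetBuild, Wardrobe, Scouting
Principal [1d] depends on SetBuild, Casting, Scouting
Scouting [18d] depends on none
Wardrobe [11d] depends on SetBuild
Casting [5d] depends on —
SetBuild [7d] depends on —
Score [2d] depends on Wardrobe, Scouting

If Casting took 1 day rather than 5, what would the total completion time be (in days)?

Actual critical path: Scouting→Principal→VFX = 18+1+2 = 21 ⇒ 21 days.
Casting has 13 days of float (longest path through it is 8).
That remains the longest chain; total 21 days.

21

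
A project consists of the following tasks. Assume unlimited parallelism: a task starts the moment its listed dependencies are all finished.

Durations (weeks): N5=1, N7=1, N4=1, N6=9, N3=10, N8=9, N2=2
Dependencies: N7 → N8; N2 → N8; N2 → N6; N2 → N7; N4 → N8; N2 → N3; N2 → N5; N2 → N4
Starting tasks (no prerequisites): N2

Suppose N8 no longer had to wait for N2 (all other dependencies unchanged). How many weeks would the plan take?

12

Before: longest chain N2→N3 = 2+10 = 12, finish 12.
Dropping N2→N8 doesn't change N8's earliest start (3); another predecessor still binds.
The longest chain is now N2→N3 = 2+10 = 12, so the plan takes 12 weeks.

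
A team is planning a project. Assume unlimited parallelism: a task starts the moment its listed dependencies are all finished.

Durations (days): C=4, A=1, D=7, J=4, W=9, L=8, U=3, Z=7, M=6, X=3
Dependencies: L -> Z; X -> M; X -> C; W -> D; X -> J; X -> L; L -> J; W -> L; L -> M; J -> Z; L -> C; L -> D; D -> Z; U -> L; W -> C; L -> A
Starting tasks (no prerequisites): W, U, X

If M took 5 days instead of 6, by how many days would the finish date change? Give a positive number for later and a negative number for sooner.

Actual critical path: W→L→D→Z = 9+8+7+7 = 31 ⇒ 31 days.
M is off the critical path — its longest chain is 23 days, giving 8 of slack.
The critical path is still W→L→D→Z; finish is now 31 days.
Change in finish: 31 − 31 = +0 days.

0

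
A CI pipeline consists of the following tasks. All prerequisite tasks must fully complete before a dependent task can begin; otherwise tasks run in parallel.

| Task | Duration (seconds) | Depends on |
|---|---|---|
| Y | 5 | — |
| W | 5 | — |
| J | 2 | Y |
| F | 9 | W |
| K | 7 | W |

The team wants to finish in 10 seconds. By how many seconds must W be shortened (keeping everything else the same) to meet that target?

Current finish: 14 seconds; target: 10.
W is on every critical path, so each second cut from W cuts the finish by one (this holds down to a finish of 10).
Need 14 − 10 = 4 seconds off W → W becomes 1 second, finish becomes 10.

4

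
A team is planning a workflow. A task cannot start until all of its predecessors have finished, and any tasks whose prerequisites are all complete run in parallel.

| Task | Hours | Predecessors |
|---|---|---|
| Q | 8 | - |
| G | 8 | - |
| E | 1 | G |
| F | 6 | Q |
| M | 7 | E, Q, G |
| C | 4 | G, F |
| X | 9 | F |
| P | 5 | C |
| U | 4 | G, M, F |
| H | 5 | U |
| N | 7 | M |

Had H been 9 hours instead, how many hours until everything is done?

The binding path is G→E→M→U→H = 8+1+7+4+5 = 25; finish at 25 hours.
H is on the critical path; changing it to 9 makes that path 29 hours.
No other chain overtakes it, so the finish is 29 hours.

29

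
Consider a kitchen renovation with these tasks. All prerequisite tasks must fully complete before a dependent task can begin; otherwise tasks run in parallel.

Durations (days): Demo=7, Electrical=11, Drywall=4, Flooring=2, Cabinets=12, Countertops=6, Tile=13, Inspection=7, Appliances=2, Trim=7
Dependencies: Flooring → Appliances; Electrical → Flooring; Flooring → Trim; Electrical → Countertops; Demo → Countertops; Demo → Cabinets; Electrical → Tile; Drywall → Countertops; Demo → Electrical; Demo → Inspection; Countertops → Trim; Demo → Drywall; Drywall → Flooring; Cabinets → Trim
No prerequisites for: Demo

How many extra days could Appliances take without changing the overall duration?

9

The longest chain is Demo→Electrical→Countertops→Trim = 7+11+6+7 = 31; overall finish 31 days.
Appliances finishes as early as 22 and must finish by 31.
Float = 31 − 22 = 9.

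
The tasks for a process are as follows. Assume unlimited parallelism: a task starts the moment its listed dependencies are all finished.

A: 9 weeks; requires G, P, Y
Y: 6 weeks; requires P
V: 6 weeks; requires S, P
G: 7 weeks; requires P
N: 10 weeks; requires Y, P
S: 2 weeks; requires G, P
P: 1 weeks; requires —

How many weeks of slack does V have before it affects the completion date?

Critical path: P→G→A = 1+7+9 = 17, so the finish is 17 weeks.
Longest path through V: 16 weeks (earliest finish 16, latest finish 17).
Float = 17 − 16 = 1.

1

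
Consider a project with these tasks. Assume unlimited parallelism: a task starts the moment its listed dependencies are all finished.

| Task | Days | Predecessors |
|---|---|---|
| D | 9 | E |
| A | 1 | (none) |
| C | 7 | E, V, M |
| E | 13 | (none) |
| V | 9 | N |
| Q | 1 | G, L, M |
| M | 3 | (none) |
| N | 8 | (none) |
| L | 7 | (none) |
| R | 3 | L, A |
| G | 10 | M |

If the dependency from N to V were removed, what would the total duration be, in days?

22

With the dependency in place, N→V→C = 8+9+7 = 24 sets the finish at 24 days.
Without N→V, V's earliest start moves from 8 to 0.
The longest chain is now E→D = 13+9 = 22, so the project takes 22 days.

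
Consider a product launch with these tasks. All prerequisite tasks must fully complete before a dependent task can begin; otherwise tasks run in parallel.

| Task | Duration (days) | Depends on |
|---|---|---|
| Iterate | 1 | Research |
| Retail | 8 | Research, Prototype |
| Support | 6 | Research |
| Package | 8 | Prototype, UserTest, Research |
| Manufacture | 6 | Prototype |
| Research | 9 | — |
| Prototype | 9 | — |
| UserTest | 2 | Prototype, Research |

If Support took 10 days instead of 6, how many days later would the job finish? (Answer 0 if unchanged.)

0

Actual critical path: Research→UserTest→Package = 9+2+8 = 19 ⇒ 19 days.
The longest path through Support is only 15 days, so Support has float 4.
That remains the longest chain; total 19 days.
Change in finish: 19 − 19 = +0 days.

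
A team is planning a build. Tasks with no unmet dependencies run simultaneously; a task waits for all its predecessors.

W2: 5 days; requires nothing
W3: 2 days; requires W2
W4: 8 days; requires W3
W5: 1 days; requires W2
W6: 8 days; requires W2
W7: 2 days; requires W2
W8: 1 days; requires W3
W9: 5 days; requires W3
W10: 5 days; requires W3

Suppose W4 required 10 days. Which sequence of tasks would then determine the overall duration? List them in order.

W2, W3, W4

Baseline: W2→W3→W4 = 5+2+8 = 15 → 15 days.
W4 is on the critical path; changing it to 10 makes that path 17 days.
The critical path is still W2→W3→W4; finish is now 17 days.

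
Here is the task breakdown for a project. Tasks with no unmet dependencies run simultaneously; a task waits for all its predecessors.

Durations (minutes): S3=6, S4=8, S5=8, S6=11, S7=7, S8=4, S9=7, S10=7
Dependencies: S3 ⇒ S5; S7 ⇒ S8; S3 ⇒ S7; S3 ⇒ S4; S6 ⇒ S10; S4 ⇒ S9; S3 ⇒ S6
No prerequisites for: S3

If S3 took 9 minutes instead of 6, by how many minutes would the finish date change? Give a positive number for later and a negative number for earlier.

3

Actual critical path: S3→S6→S10 = 6+11+7 = 24 ⇒ 24 minutes.
S3 lies on that path, so at 9 minutes the path becomes 27 minutes.
That remains the longest chain; total 27 minutes.
Change in finish: 27 − 24 = +3 minutes.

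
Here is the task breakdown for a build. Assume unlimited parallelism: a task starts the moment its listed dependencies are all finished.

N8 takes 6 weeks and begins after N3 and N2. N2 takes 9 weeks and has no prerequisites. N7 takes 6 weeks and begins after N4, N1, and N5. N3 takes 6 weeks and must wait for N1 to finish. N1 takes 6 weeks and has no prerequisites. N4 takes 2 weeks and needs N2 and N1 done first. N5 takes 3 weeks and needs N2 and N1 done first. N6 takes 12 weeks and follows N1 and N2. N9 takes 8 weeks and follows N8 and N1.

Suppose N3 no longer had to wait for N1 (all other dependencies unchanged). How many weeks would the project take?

Before: longest chain N1→N3→N8→N9 = 6+6+6+8 = 26, finish 26.
Without N1→N3, N3's earliest start moves from 6 to 0.
The longest chain is now N2→N8→N9 = 9+6+8 = 23, so the project takes 23 weeks.

23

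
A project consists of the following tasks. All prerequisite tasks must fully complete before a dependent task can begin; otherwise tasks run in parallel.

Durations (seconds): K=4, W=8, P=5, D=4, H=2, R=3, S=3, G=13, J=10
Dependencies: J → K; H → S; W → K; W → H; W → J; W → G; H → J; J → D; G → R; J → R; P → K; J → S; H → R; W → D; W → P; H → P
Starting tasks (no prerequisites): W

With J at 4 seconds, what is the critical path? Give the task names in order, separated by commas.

W, G, R

Critical path before the change: W→H→J→D = 8+2+10+4 = 24 giving 24 seconds.
J is on the critical path; changing it to 4 makes that path 18 seconds.
Now W→G→R = 8+13+3 = 24 is longest, so the finish becomes 24 seconds.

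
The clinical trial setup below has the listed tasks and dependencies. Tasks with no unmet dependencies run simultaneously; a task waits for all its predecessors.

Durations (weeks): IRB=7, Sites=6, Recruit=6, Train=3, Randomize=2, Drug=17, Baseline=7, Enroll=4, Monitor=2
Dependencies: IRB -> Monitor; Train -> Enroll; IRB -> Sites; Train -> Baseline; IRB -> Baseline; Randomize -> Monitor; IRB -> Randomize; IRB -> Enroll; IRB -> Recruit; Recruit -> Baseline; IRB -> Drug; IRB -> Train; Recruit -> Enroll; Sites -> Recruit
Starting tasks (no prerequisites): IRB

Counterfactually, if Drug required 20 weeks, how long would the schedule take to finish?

27

The binding path is IRB→Sites→Recruit→Baseline = 7+6+6+7 = 26; finish at 26 weeks.
The longest path through Drug is only 24 weeks, so Drug has float 2.
New critical path: IRB→Drug = 7+20 = 27 ⇒ 27 weeks.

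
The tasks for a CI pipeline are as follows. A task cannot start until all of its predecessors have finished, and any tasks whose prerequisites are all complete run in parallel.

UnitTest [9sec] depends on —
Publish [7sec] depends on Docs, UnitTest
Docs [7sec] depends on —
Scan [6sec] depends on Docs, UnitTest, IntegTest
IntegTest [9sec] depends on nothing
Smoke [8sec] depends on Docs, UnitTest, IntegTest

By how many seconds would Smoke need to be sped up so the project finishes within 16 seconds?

Current finish: 17 seconds; target: 16.
Smoke is on every critical path, so each second cut from Smoke cuts the finish by one (this holds down to a finish of 16).
Need 17 − 16 = 1 second off Smoke → Smoke becomes 7 seconds, finish becomes 16.

1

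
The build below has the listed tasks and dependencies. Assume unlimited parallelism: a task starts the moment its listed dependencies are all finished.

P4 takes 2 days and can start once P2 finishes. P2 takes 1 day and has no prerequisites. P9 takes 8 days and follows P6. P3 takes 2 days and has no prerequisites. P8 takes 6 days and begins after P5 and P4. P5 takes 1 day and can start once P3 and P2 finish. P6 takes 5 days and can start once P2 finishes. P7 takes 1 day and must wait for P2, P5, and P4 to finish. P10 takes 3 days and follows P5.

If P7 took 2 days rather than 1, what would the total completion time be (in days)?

14

Actual critical path: P2→P6→P9 = 1+5+8 = 14 ⇒ 14 days.
P7 has 10 days of float (longest path through it is 4).
No other chain overtakes it, so the finish is 14 days.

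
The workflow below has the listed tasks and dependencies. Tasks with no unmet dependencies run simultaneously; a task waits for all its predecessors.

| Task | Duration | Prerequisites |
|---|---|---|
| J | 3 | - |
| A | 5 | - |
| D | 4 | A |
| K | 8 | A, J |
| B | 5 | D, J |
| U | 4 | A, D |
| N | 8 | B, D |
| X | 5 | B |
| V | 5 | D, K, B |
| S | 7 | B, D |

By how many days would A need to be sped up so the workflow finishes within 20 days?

2

Current finish: 22 days; target: 20.
A is on every critical path, so each day cut from A cuts the finish by one (this holds down to a finish of 18).
Need 22 − 20 = 2 days off A → A becomes 3 days, finish becomes 20.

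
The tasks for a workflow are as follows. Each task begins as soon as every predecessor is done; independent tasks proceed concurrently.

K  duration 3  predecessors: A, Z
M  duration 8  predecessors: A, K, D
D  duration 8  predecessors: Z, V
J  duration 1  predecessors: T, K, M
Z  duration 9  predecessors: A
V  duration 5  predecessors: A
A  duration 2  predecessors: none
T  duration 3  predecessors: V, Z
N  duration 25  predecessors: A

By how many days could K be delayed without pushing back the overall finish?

5

The longest chain is A→Z→D→M→J = 2+9+8+8+1 = 28; overall finish 28 days.
Longest path through K: 23 days (earliest finish 14, latest finish 19).
So K can slip 19 − 14 = 5 days.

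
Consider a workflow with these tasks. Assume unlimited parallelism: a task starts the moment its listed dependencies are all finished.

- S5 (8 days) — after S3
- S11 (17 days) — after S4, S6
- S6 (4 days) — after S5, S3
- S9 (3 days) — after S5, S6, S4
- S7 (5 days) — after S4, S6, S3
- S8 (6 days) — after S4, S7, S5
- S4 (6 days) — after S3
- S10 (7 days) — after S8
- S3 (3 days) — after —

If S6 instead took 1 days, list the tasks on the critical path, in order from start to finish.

Actual critical path: S3→S5→S6→S7→S8→S10 = 3+8+4+5+6+7 = 33 ⇒ 33 days.
Since S6 is critical, the -3 change carries straight to that chain (now 30 days).
The critical path is still S3→S5→S6→S7→S8→S10; finish is now 30 days.

S3, S5, S6, S7, S8, S10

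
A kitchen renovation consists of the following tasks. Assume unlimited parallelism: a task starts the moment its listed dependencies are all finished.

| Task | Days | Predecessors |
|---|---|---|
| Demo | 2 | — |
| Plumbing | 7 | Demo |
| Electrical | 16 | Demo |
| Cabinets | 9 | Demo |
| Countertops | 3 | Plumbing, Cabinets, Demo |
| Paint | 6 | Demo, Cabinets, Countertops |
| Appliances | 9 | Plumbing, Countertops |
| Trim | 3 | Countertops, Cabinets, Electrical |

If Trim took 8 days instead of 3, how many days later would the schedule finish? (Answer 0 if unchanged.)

3

The binding path is Demo→Cabinets→Countertops→Appliances = 2+9+3+9 = 23; finish at 23 days.
The longest path through Trim is only 21 days, so Trim has float 2.
New critical path: Demo→Electrical→Trim = 2+16+8 = 26 ⇒ 26 days.
Change in finish: 26 − 23 = +3 days.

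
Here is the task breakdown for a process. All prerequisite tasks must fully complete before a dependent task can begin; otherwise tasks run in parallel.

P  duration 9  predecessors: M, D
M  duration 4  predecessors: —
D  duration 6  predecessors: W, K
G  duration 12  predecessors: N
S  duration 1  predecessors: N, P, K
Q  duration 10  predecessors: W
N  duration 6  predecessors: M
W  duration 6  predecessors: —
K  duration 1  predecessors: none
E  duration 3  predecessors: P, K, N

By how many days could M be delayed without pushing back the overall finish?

W→D→P→E = 6+6+9+3 = 24 sets the makespan at 24 days.
Longest path through M: 22 days (earliest finish 4, latest finish 6).
So M can slip 6 − 4 = 2 days.

2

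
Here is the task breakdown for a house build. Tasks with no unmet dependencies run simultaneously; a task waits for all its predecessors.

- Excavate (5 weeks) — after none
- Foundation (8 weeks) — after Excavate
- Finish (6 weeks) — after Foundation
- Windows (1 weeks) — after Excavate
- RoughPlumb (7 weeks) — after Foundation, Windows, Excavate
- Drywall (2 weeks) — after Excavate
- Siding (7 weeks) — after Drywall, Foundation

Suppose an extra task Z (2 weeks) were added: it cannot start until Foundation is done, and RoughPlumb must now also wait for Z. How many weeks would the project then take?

22

Originally the project takes 20 weeks.
With Z inserted, RoughPlumb now waits for max(Foundation, Windows, Excavate, Z).
New critical path: Excavate→Foundation→Z→RoughPlumb = 5+8+2+7 = 22 ⇒ 22 weeks.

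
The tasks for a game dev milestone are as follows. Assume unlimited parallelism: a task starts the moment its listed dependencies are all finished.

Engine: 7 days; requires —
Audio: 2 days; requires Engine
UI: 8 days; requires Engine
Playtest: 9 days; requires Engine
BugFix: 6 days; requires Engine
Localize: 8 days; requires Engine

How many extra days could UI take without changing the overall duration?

1

Critical path: Engine→Playtest = 7+9 = 16, so the finish is 16 days.
The longest chain containing UI totals 15 days.
Slack of UI = 8 − 7 = 1 day.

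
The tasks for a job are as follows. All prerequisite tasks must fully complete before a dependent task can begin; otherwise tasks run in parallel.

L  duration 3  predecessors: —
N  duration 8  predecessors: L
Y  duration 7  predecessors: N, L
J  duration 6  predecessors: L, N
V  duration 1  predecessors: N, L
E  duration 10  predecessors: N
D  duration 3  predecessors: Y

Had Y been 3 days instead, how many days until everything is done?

Critical path before the change: L→N→Y→D = 3+8+7+3 = 21 giving 21 days.
Y is on the critical path; changing it to 3 makes that path 17 days.
The binding chain switches to L→N→E = 3+8+10 = 21; finish 21 days.

21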